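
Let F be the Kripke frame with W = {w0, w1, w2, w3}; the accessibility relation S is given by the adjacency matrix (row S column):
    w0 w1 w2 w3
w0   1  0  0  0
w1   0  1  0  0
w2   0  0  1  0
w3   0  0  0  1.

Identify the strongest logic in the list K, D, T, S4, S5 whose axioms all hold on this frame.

Serial (axiom D): yes — every world has a successor (e.g. w0 S w0).
Reflexive (axiom T): yes — every world is S-related to itself.
Transitive (axiom 4): yes — every two-step S-path is closed by a direct edge.
Euclidean (axiom 5): yes — any two successors of a common world are S-related.
So F validates K, D, T, S4, S5. The strongest is S5.

S5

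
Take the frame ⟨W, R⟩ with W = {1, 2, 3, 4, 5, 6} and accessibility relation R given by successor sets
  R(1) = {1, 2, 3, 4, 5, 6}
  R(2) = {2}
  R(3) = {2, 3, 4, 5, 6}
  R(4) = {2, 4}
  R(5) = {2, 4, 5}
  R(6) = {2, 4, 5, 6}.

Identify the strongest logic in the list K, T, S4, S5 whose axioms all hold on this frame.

S4

Reflexive (axiom T): yes — every world is R-related to itself.
Transitive (axiom 4): yes — every two-step R-path is closed by a direct edge.
Euclidean (axiom 5): no — 1 R 2 and 1 R 3, but not 2 R 3.
So F validates K, T, S4; S5 would additionally require R to be Euclidean. The strongest is S4.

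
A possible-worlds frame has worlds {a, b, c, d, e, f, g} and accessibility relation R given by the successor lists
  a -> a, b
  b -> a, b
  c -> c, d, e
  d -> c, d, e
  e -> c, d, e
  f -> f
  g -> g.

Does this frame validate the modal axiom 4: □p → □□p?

The schema 4 characterises exactly the transitive frames.
Transitive: yes — every two-step R-path is closed by a direct edge.

Yes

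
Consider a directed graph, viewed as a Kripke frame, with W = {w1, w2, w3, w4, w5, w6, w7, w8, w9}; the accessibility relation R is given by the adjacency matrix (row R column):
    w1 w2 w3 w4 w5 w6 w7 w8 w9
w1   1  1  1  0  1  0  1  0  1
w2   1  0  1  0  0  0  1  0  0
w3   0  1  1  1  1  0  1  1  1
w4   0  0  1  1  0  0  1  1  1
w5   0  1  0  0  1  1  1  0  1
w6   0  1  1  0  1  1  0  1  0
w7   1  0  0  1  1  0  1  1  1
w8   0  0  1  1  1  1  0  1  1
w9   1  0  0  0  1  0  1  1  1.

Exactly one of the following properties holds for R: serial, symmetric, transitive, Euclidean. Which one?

serial

Serial: yes — every world has a successor (e.g. w1 R w1).
Symmetric: no — w1 R w3 but not w3 R w1.
Transitive: no — w1 R w3 and w3 R w4, but not w1 R w4.
Euclidean: no — w1 R w2 and w1 R w5, but not w2 R w5.
Only serial holds.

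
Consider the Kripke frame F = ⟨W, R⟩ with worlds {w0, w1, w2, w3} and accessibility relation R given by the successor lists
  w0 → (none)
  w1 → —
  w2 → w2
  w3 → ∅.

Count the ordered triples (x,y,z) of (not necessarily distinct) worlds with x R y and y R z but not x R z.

R is transitive; there are no such tuples.

0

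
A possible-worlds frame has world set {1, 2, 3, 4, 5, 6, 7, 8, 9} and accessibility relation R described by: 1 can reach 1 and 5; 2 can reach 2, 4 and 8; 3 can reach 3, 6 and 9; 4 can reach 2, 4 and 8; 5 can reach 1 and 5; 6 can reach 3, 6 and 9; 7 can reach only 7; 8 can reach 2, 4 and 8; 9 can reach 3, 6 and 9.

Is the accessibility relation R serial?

Serial: yes — every world has a successor (e.g. 1 R 1).

Yes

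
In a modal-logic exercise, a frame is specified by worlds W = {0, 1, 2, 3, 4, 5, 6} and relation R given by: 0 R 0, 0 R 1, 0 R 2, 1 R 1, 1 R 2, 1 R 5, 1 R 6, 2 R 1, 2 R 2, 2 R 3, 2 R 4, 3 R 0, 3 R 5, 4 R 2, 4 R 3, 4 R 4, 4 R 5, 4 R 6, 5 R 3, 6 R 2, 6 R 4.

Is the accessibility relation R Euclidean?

Euclidean: no — 1 R 2 and 1 R 5, but not 2 R 5.

No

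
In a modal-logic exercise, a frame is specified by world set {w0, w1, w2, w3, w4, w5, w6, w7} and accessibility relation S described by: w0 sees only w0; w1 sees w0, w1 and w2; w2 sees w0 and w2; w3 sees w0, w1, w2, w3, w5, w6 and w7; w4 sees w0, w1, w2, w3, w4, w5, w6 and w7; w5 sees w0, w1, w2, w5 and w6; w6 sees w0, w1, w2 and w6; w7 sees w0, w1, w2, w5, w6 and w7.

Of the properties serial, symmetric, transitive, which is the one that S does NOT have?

symmetric

Serial: yes — every world has a successor (e.g. w0 S w0).
Symmetric: no — w1 S w0 but not w0 S w1.
Transitive: yes — every two-step S-path is closed by a direct edge.
Only symmetric fails.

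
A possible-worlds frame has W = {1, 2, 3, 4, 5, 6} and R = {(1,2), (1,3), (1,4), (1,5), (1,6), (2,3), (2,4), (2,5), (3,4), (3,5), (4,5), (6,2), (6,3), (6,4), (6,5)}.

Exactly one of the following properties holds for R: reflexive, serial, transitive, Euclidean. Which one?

Reflexive: no — 1 is not related to itself.
Serial: no — 5 has no R-successor.
Transitive: yes — every two-step R-path is closed by a direct edge.
Euclidean: no — 1 R 2 and 1 R 6, but not 2 R 6.
Only transitive holds.

transitive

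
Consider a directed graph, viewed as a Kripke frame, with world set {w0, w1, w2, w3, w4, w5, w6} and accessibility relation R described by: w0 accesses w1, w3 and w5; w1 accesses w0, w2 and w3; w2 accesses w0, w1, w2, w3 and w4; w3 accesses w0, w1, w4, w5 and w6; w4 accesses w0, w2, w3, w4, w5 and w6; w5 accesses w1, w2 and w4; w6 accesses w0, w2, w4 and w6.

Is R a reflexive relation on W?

Reflexive: no — w0 is not related to itself.

No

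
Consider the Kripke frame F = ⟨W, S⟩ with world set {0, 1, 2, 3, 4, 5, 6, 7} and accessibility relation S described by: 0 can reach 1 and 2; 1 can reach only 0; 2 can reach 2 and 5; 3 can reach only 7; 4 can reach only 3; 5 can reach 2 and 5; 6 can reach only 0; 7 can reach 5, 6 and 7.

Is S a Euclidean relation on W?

Euclidean: no — 0 S 1 and 0 S 2, but not 1 S 2.

No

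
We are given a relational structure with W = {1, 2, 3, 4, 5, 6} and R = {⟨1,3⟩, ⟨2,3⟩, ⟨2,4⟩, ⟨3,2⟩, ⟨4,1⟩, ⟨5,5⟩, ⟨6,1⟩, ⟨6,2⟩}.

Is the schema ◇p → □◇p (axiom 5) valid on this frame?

The schema 5 characterises exactly the Euclidean frames.
Euclidean: no — 2 R 3 and 2 R 4, but not 3 R 4.

No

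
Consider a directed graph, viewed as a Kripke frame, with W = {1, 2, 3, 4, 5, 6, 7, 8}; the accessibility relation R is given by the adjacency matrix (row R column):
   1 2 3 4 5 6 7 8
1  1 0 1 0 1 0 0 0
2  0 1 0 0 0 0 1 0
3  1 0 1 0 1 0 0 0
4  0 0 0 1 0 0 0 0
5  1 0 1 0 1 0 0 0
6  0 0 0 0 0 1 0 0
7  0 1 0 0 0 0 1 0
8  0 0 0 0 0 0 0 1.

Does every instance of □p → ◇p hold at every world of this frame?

Axiom D corresponds to the accessibility relation being serial.
Serial: yes — every world has a successor (e.g. 1 R 1).

Yes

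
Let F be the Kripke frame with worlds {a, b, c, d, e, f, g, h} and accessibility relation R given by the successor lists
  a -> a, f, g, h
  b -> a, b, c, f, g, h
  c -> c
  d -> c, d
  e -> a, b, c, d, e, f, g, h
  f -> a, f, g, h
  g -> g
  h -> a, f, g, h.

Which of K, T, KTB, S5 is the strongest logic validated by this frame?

Reflexive (axiom T): yes — every world is R-related to itself.
Symmetric (axiom B): no — a R g but not g R a.
Euclidean (axiom 5): no — a R g and a R f, but not g R f.
So F validates K, T; KTB would additionally require R to be symmetric. The strongest is T.

T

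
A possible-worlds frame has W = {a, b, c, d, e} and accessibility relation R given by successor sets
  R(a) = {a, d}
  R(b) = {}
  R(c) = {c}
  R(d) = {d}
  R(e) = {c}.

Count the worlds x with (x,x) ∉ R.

2

Enumerating: b, e.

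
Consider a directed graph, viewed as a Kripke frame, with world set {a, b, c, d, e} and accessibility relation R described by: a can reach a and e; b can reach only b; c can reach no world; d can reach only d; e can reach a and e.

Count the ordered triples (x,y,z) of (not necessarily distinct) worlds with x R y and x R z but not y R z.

R is Euclidean; there are no such tuples.

0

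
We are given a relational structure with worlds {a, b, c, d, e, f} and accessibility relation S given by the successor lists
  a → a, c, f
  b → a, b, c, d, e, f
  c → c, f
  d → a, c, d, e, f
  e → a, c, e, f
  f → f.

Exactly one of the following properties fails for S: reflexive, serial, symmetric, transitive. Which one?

symmetric

Reflexive: yes — every world is S-related to itself.
Serial: yes — every world has a successor (e.g. a S a).
Symmetric: no — a S c but not c S a.
Transitive: yes — every two-step S-path is closed by a direct edge.
Only symmetric fails.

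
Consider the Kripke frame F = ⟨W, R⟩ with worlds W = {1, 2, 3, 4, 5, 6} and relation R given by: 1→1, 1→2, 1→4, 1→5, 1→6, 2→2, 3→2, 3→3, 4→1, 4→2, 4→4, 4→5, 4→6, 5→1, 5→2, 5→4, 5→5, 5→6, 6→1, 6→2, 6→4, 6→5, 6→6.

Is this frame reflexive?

Reflexive: yes — every world is R-related to itself.

Yes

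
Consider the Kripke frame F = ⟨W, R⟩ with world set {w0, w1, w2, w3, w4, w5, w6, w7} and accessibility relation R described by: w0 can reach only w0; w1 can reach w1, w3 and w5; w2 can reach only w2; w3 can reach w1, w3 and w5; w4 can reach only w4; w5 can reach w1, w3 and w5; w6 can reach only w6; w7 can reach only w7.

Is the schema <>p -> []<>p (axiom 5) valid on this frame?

Yes

By correspondence theory, 5 is valid on a frame iff R is Euclidean.
Euclidean: yes — any two successors of a common world are R-related.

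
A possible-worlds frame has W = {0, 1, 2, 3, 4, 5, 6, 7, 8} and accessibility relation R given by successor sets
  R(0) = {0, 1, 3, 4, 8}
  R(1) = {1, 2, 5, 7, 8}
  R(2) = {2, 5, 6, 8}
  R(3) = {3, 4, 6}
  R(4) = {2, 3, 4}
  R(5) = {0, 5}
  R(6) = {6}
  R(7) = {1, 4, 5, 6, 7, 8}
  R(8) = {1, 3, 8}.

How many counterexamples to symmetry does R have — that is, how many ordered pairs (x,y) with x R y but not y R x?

Enumerating: (0,1), (0,3), (0,4), (0,8), (1,2), (1,5), (2,5), (2,6), (2,8), (3,6), (4,2), (5,0), (7,4), (7,5), (7,6), (7,8), (8,3).

17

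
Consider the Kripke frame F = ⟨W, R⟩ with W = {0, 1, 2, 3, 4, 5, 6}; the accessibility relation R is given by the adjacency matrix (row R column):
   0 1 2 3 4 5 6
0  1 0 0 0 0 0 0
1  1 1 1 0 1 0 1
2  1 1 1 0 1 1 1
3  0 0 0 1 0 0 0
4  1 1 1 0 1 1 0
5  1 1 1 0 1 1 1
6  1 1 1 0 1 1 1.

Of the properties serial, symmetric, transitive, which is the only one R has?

Serial: yes — every world has a successor (e.g. 0 R 0).
Symmetric: no — 1 R 0 but not 0 R 1.
Transitive: no — 1 R 2 and 2 R 5, but not 1 R 5.
Only serial holds.

serial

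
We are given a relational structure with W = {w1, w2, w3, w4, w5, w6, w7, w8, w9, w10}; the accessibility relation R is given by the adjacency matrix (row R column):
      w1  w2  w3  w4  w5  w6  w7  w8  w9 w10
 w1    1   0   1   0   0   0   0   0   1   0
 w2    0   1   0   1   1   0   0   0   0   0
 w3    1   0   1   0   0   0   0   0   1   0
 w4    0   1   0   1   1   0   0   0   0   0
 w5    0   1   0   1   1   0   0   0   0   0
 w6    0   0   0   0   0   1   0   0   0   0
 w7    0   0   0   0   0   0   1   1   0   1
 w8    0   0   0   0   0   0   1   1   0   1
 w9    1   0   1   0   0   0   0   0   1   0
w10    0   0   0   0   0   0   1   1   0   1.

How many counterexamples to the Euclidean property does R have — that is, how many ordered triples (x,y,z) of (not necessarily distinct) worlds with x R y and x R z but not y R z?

R is Euclidean; there are no such tuples.

0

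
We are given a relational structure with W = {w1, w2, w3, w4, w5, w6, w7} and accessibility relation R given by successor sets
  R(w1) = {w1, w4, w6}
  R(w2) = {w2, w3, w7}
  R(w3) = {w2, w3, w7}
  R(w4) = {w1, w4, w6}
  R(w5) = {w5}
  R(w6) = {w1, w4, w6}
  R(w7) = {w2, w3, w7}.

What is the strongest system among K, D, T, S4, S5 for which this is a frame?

S5

Serial (axiom D): yes — every world has a successor (e.g. w1 R w1).
Reflexive (axiom T): yes — every world is R-related to itself.
Transitive (axiom 4): yes — every two-step R-path is closed by a direct edge.
Euclidean (axiom 5): yes — any two successors of a common world are R-related.
So F validates K, D, T, S4, S5. The strongest is S5.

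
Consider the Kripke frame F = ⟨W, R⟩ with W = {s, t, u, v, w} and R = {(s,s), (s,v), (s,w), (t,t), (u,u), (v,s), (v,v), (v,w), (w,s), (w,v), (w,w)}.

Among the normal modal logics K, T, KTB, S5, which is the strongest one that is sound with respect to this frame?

S5

Reflexive (axiom T): yes — every world is R-related to itself.
Symmetric (axiom B): yes — every pair in R has its reverse in R.
Euclidean (axiom 5): yes — any two successors of a common world are R-related.
So F validates K, T, KTB, S5. The strongest is S5.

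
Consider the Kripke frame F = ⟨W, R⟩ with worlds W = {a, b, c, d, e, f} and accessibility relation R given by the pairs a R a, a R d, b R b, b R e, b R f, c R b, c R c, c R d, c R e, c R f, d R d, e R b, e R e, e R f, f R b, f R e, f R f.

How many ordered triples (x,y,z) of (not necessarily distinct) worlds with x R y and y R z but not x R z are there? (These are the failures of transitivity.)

0

R is transitive; there are no such tuples.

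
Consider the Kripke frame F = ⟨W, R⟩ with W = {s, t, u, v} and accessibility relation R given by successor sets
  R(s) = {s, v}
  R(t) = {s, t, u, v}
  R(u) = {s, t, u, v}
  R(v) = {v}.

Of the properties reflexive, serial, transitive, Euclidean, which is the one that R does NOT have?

Euclidean

Reflexive: yes — every world is R-related to itself.
Serial: yes — every world has a successor (e.g. s R s).
Transitive: yes — every two-step R-path is closed by a direct edge.
Euclidean: no — t R s and t R u, but not s R u.
Only Euclidean fails.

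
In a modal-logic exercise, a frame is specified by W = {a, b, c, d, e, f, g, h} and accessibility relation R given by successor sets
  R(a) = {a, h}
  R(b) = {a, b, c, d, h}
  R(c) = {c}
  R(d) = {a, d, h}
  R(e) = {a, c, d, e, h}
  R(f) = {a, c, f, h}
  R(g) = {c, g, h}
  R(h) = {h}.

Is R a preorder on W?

Yes

Reflexive: yes — every world is R-related to itself.
Transitive: yes — every two-step R-path is closed by a direct edge.
So R is a preorder.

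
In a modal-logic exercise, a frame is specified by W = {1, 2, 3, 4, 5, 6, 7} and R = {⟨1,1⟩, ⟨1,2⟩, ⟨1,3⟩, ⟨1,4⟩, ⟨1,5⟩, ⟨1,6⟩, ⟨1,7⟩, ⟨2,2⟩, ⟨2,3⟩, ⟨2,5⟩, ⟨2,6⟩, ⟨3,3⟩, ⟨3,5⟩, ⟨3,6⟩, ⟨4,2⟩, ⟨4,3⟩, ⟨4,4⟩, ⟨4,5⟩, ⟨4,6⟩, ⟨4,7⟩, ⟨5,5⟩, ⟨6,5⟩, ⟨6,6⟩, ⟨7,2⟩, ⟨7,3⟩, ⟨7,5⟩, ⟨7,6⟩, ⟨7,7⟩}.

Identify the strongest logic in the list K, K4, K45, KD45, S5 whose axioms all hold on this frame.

K4

Transitive (axiom 4): yes — every two-step R-path is closed by a direct edge.
Euclidean (axiom 5): no — 1 R 2 and 1 R 4, but not 2 R 4.
Serial (axiom D): yes — every world has a successor (e.g. 1 R 1).
Reflexive (axiom T): yes — every world is R-related to itself.
So F validates K, K4; K45 would additionally require R to be Euclidean. The strongest is K4.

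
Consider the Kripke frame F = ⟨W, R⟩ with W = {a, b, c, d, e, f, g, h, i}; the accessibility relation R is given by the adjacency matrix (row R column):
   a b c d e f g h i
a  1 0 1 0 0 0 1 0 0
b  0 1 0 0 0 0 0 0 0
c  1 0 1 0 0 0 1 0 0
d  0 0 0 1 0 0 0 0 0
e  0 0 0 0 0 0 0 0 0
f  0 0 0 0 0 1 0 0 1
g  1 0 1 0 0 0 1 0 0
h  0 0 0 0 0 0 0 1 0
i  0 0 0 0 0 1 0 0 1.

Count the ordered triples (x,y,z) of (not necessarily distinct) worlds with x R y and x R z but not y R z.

R is Euclidean; there are no such tuples.

0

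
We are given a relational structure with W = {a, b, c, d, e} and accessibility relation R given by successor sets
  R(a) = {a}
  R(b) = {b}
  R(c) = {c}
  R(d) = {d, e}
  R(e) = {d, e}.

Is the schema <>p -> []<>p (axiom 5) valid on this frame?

Axiom 5 corresponds to the accessibility relation being Euclidean.
Euclidean: yes — any two successors of a common world are R-related.

Yes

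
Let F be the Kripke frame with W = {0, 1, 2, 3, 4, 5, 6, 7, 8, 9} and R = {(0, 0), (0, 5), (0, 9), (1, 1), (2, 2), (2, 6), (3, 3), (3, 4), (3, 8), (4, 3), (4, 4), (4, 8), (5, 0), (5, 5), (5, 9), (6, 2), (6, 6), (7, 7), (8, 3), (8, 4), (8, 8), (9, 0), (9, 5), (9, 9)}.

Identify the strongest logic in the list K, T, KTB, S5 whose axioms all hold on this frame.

Reflexive (axiom T): yes — every world is R-related to itself.
Symmetric (axiom B): yes — every pair in R has its reverse in R.
Euclidean (axiom 5): yes — any two successors of a common world are R-related.
So F validates K, T, KTB, S5. The strongest is S5.

S5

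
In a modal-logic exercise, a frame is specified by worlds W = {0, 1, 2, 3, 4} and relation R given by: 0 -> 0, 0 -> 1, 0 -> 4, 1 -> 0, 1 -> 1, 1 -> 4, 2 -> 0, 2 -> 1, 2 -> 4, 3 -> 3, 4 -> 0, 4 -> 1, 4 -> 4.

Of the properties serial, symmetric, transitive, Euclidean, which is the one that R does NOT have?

Serial: yes — every world has a successor (e.g. 0 R 0).
Symmetric: no — 2 R 0 but not 0 R 2.
Transitive: yes — every two-step R-path is closed by a direct edge.
Euclidean: yes — any two successors of a common world are R-related.
Only symmetric fails.

symmetric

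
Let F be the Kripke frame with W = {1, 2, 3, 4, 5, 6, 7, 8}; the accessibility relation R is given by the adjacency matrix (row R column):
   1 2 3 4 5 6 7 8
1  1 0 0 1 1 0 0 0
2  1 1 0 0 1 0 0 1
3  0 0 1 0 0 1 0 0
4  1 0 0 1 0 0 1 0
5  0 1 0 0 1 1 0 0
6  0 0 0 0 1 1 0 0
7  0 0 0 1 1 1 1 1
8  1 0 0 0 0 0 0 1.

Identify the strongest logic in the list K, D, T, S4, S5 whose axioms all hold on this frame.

Serial (axiom D): yes — every world has a successor (e.g. 1 R 1).
Reflexive (axiom T): yes — every world is R-related to itself.
Transitive (axiom 4): no — 1 R 4 and 4 R 7, but not 1 R 7.
Euclidean (axiom 5): no — 1 R 4 and 1 R 5, but not 4 R 5.
So F validates K, D, T; S4 would additionally require R to be transitive. The strongest is T.

T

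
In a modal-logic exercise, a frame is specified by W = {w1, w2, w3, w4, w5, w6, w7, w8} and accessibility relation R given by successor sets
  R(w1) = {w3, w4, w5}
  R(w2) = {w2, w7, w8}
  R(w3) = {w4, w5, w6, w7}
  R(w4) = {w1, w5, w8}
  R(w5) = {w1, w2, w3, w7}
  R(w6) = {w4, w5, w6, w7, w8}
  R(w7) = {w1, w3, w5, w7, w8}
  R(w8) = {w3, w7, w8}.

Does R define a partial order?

Reflexive: no — w1 is not related to itself.
Transitive: no — w1 R w3 and w3 R w6, but not w1 R w6.
Antisymmetric: no — w1 R w4 and w4 R w1 with w1 ≠ w4.
So R is not a partial order.

No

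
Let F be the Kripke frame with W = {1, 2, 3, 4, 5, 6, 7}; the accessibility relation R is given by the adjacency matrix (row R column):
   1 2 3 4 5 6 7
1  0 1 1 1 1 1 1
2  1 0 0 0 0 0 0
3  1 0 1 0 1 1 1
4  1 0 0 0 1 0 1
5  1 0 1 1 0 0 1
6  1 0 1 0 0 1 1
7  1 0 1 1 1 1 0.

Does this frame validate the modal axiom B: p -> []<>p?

Yes

The schema B characterises exactly the symmetric frames.
Symmetric: yes — every pair in R has its reverse in R.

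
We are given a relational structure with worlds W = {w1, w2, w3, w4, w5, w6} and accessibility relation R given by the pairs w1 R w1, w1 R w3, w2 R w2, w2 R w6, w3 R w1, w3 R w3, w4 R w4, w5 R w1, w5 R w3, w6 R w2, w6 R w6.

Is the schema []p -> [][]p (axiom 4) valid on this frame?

Yes

Axiom 4 corresponds to the accessibility relation being transitive.
Transitive: yes — every two-step R-path is closed by a direct edge.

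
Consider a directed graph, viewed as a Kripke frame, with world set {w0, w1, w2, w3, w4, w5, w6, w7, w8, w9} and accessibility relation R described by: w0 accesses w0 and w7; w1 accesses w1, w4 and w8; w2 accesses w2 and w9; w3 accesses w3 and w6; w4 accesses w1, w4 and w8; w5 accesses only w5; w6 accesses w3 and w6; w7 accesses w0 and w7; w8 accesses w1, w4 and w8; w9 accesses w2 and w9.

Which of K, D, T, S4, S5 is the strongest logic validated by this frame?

Serial (axiom D): yes — every world has a successor (e.g. w0 R w0).
Reflexive (axiom T): yes — every world is R-related to itself.
Transitive (axiom 4): yes — every two-step R-path is closed by a direct edge.
Euclidean (axiom 5): yes — any two successors of a common world are R-related.
So F validates K, D, T, S4, S5. The strongest is S5.

S5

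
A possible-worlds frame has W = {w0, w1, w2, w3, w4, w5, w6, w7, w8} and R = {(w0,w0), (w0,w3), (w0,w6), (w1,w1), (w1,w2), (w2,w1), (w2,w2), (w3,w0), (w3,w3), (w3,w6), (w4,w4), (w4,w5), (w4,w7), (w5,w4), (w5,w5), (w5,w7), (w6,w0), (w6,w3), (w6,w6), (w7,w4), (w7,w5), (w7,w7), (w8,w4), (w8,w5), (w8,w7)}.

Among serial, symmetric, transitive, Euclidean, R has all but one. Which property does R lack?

symmetric

Serial: yes — every world has a successor (e.g. w0 R w0).
Symmetric: no — w8 R w4 but not w4 R w8.
Transitive: yes — every two-step R-path is closed by a direct edge.
Euclidean: yes — any two successors of a common world are R-related.
Only symmetric fails.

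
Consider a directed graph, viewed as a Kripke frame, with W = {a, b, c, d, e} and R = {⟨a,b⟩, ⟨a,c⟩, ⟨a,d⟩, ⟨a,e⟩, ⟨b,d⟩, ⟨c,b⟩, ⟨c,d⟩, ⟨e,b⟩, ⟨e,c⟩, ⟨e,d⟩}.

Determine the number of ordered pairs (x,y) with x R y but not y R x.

Enumerating: (a,b), (a,c), (a,d), (a,e), (b,d), (c,b), (c,d), (e,b), (e,c), (e,d).

10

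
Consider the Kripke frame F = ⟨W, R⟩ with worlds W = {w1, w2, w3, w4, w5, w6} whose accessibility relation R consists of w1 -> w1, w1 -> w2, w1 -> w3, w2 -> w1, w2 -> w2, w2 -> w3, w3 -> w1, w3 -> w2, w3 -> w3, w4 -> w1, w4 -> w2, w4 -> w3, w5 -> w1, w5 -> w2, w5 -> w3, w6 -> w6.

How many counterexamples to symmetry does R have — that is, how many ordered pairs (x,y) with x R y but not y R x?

6

Enumerating: (w4,w1), (w4,w2), (w4,w3), (w5,w1), (w5,w2), (w5,w3).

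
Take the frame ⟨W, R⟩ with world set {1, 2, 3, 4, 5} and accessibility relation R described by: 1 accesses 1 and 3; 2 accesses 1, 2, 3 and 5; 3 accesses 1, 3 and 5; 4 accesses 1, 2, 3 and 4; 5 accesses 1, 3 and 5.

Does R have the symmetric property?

Symmetric: no — 2 R 1 but not 1 R 2.

No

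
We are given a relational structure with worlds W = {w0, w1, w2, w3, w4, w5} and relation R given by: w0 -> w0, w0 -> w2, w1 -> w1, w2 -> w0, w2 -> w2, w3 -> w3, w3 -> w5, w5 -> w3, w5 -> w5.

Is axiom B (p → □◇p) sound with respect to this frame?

Yes

The schema B characterises exactly the symmetric frames.
Symmetric: yes — every pair in R has its reverse in R.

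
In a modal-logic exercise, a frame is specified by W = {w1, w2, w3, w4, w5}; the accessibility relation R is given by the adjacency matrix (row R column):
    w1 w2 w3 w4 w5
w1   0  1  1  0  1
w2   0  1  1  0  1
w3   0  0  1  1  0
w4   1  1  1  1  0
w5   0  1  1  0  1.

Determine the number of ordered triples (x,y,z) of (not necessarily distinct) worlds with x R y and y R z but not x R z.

Enumerating: (w1,w3,w4), (w2,w3,w4), (w3,w4,w1), (w3,w4,w2), (w4,w1,w5), (w4,w2,w5), (w5,w3,w4).

7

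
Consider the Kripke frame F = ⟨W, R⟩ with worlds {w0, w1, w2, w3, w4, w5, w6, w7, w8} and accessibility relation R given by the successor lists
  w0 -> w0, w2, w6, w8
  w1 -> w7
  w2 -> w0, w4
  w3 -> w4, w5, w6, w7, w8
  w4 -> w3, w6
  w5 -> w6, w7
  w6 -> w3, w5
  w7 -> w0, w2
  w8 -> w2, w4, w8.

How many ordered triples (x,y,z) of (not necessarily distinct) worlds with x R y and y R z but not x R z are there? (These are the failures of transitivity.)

Enumerating: (w0,w2,w4), (w0,w6,w3), (w0,w6,w5), (w0,w8,w4), (w1,w7,w0), (w1,w7,w2), (w2,w0,w2), (w2,w0,w6), (w2,w0,w8), (w2,w4,w3), (w2,w4,w6), (w3,w4,w3), … and 25 more.
Total: 37.

37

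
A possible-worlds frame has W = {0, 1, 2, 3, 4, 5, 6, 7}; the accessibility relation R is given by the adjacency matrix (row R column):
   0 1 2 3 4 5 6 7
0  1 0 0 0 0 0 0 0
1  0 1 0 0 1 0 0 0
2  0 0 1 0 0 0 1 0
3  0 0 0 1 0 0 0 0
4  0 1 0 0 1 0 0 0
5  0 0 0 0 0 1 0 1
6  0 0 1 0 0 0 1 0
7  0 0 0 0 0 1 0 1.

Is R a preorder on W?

Yes

Reflexive: yes — every world is R-related to itself.
Transitive: yes — every two-step R-path is closed by a direct edge.
So R is a preorder.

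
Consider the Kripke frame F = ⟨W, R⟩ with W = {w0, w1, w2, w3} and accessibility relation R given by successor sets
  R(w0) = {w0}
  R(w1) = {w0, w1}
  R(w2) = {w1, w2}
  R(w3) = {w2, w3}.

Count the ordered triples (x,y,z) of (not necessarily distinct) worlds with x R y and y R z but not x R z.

Enumerating: (w2,w1,w0), (w3,w2,w1).

2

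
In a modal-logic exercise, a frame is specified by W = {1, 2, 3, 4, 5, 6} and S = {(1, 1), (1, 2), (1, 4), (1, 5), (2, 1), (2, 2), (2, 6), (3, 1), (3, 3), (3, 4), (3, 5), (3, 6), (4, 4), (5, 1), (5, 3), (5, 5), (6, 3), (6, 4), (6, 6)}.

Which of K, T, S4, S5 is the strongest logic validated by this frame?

T

Reflexive (axiom T): yes — every world is S-related to itself.
Transitive (axiom 4): no — 1 S 2 and 2 S 6, but not 1 S 6.
Euclidean (axiom 5): no — 1 S 2 and 1 S 4, but not 2 S 4.
So F validates K, T; S4 would additionally require S to be transitive. The strongest is T.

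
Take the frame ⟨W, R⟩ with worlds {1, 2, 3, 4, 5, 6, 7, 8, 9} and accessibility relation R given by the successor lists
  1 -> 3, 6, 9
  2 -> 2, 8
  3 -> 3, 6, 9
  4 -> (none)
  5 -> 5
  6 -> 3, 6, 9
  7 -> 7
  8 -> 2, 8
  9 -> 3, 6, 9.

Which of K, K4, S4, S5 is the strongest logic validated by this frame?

Transitive (axiom 4): yes — every two-step R-path is closed by a direct edge.
Reflexive (axiom T): no — 1 is not related to itself.
Euclidean (axiom 5): yes — any two successors of a common world are R-related.
So F validates K, K4; S4 would additionally require R to be reflexive. The strongest is K4.

K4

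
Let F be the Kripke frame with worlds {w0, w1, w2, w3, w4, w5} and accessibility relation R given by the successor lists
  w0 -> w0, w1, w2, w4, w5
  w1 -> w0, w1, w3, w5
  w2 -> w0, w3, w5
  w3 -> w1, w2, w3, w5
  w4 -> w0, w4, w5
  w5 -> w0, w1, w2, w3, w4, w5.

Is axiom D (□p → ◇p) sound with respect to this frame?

Axiom D corresponds to the accessibility relation being serial.
Serial: yes — every world has a successor (e.g. w0 R w0).

Yes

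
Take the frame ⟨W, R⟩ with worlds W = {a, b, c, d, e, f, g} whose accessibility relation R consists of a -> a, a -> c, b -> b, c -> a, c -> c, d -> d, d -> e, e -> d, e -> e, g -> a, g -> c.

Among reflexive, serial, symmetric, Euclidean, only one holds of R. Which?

Euclidean

Reflexive: no — f is not related to itself.
Serial: no — f has no R-successor.
Symmetric: no — g R a but not a R g.
Euclidean: yes — any two successors of a common world are R-related.
Only Euclidean holds.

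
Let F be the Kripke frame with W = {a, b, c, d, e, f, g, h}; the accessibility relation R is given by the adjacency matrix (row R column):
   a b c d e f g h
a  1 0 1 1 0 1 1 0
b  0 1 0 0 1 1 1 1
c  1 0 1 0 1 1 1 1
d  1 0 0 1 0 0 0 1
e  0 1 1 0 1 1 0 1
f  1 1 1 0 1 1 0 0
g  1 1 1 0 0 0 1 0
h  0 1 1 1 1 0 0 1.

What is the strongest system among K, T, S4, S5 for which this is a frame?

T

Reflexive (axiom T): yes — every world is R-related to itself.
Transitive (axiom 4): no — a R c and c R e, but not a R e.
Euclidean (axiom 5): no — a R c and a R d, but not c R d.
So F validates K, T; S4 would additionally require R to be transitive. The strongest is T.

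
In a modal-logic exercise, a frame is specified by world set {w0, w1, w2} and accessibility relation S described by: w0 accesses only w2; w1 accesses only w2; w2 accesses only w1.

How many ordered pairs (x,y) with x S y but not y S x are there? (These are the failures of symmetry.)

1

Enumerating: (w0,w2).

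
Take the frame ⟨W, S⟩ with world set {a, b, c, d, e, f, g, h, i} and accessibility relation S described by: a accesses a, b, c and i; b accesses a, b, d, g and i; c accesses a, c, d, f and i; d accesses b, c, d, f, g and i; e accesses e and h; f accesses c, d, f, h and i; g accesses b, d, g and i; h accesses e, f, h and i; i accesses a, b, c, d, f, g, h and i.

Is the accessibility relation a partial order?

No

Reflexive: yes — every world is S-related to itself.
Transitive: no — a S b and b S d, but not a S d.
Antisymmetric: no — a S b and b S a with a ≠ b.
So S is not a partial order.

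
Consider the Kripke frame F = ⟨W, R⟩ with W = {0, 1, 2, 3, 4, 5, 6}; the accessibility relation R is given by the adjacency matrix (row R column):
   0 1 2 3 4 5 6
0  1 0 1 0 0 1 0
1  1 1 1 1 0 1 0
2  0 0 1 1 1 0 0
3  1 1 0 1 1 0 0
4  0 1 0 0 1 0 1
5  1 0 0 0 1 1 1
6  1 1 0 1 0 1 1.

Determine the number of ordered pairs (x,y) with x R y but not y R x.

14

Enumerating: (0,2), (1,0), (1,2), (1,5), (2,3), (2,4), (3,0), (3,4), (4,1), (4,6), (5,4), (6,0), (6,1), (6,3).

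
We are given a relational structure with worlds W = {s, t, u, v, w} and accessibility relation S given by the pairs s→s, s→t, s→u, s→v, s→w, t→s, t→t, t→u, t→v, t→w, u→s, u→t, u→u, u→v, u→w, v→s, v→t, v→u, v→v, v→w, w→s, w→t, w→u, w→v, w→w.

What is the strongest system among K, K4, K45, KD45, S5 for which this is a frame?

Transitive (axiom 4): yes — every two-step S-path is closed by a direct edge.
Euclidean (axiom 5): yes — any two successors of a common world are S-related.
Serial (axiom D): yes — every world has a successor (e.g. s S s).
Reflexive (axiom T): yes — every world is S-related to itself.
So F validates K, K4, K45, KD45, S5. The strongest is S5.

S5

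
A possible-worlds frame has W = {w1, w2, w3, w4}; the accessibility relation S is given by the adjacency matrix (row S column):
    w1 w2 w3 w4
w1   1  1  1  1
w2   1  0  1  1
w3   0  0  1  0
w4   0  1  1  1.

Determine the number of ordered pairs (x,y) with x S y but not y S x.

Enumerating: (w1,w3), (w1,w4), (w2,w3), (w4,w3).

4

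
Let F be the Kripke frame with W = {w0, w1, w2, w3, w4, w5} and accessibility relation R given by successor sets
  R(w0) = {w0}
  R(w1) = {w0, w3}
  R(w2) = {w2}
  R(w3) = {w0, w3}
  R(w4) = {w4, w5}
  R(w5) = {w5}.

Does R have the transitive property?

Yes

Transitive: yes — every two-step R-path is closed by a direct edge.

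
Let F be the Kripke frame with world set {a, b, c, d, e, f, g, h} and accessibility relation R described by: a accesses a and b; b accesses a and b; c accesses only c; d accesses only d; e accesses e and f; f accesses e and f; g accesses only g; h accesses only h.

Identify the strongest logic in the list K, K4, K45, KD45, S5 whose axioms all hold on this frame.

Transitive (axiom 4): yes — every two-step R-path is closed by a direct edge.
Euclidean (axiom 5): yes — any two successors of a common world are R-related.
Serial (axiom D): yes — every world has a successor (e.g. a R a).
Reflexive (axiom T): yes — every world is R-related to itself.
So F validates K, K4, K45, KD45, S5. The strongest is S5.

S5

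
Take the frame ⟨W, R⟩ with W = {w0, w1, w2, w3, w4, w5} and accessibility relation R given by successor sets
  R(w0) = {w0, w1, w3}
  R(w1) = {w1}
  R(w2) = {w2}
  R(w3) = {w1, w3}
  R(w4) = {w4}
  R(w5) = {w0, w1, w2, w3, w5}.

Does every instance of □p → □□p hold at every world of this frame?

The schema 4 characterises exactly the transitive frames.
Transitive: yes — every two-step R-path is closed by a direct edge.

Yes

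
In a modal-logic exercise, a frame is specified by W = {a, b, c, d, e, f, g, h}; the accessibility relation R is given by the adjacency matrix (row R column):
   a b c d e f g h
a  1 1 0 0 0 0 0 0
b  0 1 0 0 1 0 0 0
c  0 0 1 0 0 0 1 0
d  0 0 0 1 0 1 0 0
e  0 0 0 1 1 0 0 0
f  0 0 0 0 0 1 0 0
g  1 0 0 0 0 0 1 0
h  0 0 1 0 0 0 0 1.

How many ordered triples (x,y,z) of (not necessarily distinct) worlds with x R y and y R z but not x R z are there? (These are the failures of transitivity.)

Enumerating: (a,b,e), (b,e,d), (c,g,a), (e,d,f), (g,a,b), (h,c,g).

6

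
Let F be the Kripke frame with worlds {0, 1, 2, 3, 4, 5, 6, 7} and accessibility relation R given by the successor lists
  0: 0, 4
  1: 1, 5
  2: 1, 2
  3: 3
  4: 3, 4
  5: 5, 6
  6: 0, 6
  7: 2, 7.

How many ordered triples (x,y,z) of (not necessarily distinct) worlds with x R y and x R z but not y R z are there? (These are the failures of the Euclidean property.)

7

Enumerating: (0,4,0), (1,5,1), (2,1,2), (4,3,4), (5,6,5), (6,0,6), (7,2,7).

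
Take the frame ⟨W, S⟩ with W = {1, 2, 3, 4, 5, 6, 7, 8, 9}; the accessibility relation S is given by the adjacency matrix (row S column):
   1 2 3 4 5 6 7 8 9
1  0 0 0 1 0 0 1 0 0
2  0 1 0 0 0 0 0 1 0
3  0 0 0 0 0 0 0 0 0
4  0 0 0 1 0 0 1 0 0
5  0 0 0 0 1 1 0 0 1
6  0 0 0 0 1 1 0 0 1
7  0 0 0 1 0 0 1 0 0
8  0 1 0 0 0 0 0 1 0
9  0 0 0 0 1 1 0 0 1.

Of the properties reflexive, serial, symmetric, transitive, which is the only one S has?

Reflexive: no — 1 is not related to itself.
Serial: no — 3 has no S-successor.
Symmetric: no — 1 S 4 but not 4 S 1.
Transitive: yes — every two-step S-path is closed by a direct edge.
Only transitive holds.

transitive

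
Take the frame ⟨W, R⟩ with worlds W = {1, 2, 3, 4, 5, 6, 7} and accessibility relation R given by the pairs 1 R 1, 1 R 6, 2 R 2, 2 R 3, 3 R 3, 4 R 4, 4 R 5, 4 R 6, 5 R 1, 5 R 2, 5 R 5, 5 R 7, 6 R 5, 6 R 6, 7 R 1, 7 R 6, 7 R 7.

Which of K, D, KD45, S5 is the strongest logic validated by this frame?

D

Serial (axiom D): yes — every world has a successor (e.g. 1 R 1).
Euclidean (axiom 5): no — 4 R 5 and 4 R 6, but not 5 R 6.
Transitive (axiom 4): no — 1 R 6 and 6 R 5, but not 1 R 5.
Reflexive (axiom T): yes — every world is R-related to itself.
So F validates K, D; KD45 would additionally require R to be Euclidean and transitive. The strongest is D.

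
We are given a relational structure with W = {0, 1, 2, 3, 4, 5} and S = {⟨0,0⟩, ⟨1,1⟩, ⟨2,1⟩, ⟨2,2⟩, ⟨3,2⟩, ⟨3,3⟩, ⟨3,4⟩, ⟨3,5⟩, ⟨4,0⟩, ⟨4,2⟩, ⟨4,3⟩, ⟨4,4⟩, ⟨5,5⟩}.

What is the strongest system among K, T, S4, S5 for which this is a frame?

T

Reflexive (axiom T): yes — every world is S-related to itself.
Transitive (axiom 4): no — 3 S 2 and 2 S 1, but not 3 S 1.
Euclidean (axiom 5): no — 3 S 2 and 3 S 4, but not 2 S 4.
So F validates K, T; S4 would additionally require S to be transitive. The strongest is T.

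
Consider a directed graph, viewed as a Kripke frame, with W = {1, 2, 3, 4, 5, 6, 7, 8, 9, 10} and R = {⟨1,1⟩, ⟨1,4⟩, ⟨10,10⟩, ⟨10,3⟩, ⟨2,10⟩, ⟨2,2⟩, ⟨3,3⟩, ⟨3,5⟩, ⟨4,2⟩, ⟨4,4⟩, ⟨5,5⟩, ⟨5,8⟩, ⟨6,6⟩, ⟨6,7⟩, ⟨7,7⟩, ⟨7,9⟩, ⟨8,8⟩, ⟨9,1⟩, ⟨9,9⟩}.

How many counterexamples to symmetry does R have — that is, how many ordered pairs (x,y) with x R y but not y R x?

Enumerating: (1,4), (10,3), (2,10), (3,5), (4,2), (5,8), (6,7), (7,9), (9,1).

9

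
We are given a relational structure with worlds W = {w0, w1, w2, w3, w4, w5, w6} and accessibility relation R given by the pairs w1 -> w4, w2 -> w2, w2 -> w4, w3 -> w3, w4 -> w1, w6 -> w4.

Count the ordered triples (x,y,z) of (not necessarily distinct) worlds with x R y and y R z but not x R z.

Enumerating: (w1,w4,w1), (w2,w4,w1), (w4,w1,w4), (w6,w4,w1).

4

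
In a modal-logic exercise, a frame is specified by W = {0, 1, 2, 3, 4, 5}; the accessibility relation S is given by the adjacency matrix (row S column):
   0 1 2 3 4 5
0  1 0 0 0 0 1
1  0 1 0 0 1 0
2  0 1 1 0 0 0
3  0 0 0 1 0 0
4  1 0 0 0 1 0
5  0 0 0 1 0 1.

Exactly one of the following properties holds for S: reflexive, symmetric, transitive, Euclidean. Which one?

reflexive

Reflexive: yes — every world is S-related to itself.
Symmetric: no — 0 S 5 but not 5 S 0.
Transitive: no — 0 S 5 and 5 S 3, but not 0 S 3.
Euclidean: no — 0 S 5 and 0 S 0, but not 5 S 0.
Only reflexive holds.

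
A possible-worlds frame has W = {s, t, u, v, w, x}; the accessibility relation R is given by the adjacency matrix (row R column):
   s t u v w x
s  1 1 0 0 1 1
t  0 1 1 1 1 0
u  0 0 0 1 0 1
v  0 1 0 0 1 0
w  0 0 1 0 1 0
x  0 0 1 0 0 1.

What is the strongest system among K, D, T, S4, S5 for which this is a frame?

D

Serial (axiom D): yes — every world has a successor (e.g. s R s).
Reflexive (axiom T): no — u is not related to itself.
Transitive (axiom 4): no — s R t and t R u, but not s R u.
Euclidean (axiom 5): no — s R t and s R x, but not t R x.
So F validates K, D; T would additionally require R to be reflexive. The strongest is D.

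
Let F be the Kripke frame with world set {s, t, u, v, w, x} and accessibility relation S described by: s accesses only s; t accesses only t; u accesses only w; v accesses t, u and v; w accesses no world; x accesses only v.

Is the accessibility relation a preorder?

No

Reflexive: no — u is not related to itself.
Transitive: no — v S u and u S w, but not v S w.
So S is not a preorder.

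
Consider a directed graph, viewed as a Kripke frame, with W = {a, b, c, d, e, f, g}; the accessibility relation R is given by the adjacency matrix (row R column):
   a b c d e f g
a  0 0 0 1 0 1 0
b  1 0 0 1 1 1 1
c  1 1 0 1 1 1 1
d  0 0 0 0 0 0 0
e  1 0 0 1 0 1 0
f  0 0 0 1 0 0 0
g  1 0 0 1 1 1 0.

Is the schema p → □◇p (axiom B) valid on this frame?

By correspondence theory, B is valid on a frame iff R is symmetric.
Symmetric: no — a R d but not d R a.

No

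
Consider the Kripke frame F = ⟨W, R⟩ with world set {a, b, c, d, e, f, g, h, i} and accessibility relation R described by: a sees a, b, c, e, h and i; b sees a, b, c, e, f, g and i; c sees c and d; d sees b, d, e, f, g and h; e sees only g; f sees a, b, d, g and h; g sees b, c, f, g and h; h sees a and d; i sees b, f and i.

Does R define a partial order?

Reflexive: no — e is not related to itself.
Transitive: no — a R b and b R f, but not a R f.
Antisymmetric: no — a R b and b R a with a ≠ b.
So R is not a partial order.

No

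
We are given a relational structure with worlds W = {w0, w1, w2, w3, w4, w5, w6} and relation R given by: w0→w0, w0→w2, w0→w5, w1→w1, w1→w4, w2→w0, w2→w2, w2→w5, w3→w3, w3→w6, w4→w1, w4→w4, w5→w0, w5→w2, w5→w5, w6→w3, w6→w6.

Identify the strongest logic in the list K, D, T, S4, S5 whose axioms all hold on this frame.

Serial (axiom D): yes — every world has a successor (e.g. w0 R w0).
Reflexive (axiom T): yes — every world is R-related to itself.
Transitive (axiom 4): yes — every two-step R-path is closed by a direct edge.
Euclidean (axiom 5): yes — any two successors of a common world are R-related.
So F validates K, D, T, S4, S5. The strongest is S5.

S5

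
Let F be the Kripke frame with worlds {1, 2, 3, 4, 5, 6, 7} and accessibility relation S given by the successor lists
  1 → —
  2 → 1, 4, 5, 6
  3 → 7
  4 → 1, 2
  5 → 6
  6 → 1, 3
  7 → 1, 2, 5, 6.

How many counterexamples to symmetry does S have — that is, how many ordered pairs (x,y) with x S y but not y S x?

Enumerating: (2,1), (2,5), (2,6), (3,7), (4,1), (5,6), (6,1), (6,3), (7,1), (7,2), (7,5), (7,6).

12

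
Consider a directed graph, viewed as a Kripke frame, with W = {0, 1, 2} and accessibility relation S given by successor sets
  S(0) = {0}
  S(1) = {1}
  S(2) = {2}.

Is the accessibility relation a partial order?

Reflexive: yes — every world is S-related to itself.
Transitive: yes — every two-step S-path is closed by a direct edge.
Antisymmetric: yes — no distinct pair is related both ways.
So S is a partial order.

Yes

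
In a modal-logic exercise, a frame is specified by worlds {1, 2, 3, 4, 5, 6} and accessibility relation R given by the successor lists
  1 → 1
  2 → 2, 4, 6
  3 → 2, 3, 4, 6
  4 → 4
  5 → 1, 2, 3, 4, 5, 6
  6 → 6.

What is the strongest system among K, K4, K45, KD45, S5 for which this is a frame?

Transitive (axiom 4): yes — every two-step R-path is closed by a direct edge.
Euclidean (axiom 5): no — 2 R 4 and 2 R 6, but not 4 R 6.
Serial (axiom D): yes — every world has a successor (e.g. 1 R 1).
Reflexive (axiom T): yes — every world is R-related to itself.
So F validates K, K4; K45 would additionally require R to be Euclidean. The strongest is K4.

K4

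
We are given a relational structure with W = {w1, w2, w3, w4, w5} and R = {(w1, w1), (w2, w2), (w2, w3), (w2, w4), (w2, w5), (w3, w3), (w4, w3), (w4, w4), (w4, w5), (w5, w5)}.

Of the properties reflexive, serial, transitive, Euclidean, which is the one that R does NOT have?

Reflexive: yes — every world is R-related to itself.
Serial: yes — every world has a successor (e.g. w1 R w1).
Transitive: yes — every two-step R-path is closed by a direct edge.
Euclidean: no — w2 R w3 and w2 R w4, but not w3 R w4.
Only Euclidean fails.

Euclidean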